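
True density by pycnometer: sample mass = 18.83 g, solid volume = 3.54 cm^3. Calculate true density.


TD = 18.83 / 3.54 = 5.319 g/cm^3

5.319


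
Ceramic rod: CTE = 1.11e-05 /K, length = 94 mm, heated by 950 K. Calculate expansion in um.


dL = 1.11e-05 * 94 * 950 * 1000 = 991.23 um

991.23


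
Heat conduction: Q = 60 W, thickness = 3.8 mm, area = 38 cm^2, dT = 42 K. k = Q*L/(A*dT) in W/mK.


k = 60*3.8/1000/(38/10000*42) = 1.43 W/mK

1.43


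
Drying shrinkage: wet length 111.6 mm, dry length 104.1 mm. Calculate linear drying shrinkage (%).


DS = (111.6 - 104.1) / 111.6 * 100 = 6.72%

6.72


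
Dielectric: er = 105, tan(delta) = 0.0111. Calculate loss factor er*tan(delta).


Loss = 105 * 0.0111 = 1.166

1.166


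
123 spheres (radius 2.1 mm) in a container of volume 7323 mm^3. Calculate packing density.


V_sphere = 4/3*pi*2.1^3 = 38.7924 mm^3
Total V = 123*38.7924 = 4771.4652 mm^3
PD = 4771.4652 / 7323 = 0.652

0.652


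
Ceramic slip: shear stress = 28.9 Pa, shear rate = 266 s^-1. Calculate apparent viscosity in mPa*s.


eta = tau/gamma * 1000 = 28.9/266 * 1000 = 108.6 mPa*s

108.6


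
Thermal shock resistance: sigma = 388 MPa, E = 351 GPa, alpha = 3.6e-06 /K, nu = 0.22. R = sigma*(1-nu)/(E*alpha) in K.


R = 388*(1-0.22)/(351*1000*3.6e-06) = 240 K

240


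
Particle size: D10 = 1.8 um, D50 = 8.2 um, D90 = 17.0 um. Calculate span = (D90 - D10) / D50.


Span = (17.0 - 1.8) / 8.2 = 15.2 / 8.2 = 1.854

1.854


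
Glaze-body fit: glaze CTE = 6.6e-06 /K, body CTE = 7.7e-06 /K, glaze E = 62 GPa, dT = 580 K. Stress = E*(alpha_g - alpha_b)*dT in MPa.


Stress = 62*1000*(6.6e-06 - 7.7e-06)*580 = -39.6 MPa

-39.6


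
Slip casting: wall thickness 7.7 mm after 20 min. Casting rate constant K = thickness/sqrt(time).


K = 7.7 / sqrt(20) = 7.7 / 4.4721 = 1.722 mm/min^0.5

1.722


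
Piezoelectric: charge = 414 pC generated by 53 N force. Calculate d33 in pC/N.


d33 = 414 / 53 = 7.8 pC/N

7.8


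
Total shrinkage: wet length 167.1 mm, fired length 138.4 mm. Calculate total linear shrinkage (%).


TS = (167.1 - 138.4) / 167.1 * 100 = 17.18%

17.18


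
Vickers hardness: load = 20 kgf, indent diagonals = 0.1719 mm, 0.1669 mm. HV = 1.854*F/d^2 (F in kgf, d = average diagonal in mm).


d_avg = (0.1719+0.1669)/2 = 0.1694 mm
HV = 1.854*20/0.1694^2 = 1292

1292


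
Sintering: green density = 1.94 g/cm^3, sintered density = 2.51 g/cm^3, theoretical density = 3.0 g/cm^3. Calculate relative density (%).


Relative = 2.51 / 3.0 * 100 = 83.7%

83.7


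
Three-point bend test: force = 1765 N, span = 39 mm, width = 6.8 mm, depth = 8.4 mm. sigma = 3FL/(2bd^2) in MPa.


sigma = 3*1765*39/(2*6.8*8.4^2) = 215.2 MPa

215.2


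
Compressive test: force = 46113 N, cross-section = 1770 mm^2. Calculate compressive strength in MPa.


CS = 46113 / 1770 = 26.1 MPa

26.1


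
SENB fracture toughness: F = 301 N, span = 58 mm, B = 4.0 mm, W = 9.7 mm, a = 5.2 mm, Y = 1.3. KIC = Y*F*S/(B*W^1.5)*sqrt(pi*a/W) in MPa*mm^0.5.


KIC = 1.3*301*58/(4.0*9.7^1.5)*sqrt(pi*5.2/9.7) = 243.73

243.73


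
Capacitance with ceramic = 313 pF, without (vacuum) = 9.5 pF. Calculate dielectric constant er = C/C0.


er = 313 / 9.5 = 32.95

32.95


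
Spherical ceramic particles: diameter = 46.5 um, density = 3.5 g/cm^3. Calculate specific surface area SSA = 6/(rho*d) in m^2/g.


SSA = 6 / (3.5 * 46.5) = 0.037 m^2/g

0.037


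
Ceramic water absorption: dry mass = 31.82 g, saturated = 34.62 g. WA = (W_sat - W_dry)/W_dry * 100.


WA = (34.62 - 31.82) / 31.82 * 100 = 8.8%

8.8


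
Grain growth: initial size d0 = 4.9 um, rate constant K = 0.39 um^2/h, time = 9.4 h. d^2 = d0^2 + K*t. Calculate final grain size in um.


d^2 = 4.9^2 + 0.39*9.4 = 27.676
d = sqrt(27.676) = 5.26 um

5.26


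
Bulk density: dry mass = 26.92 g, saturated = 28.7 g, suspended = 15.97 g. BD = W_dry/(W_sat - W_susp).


BD = 26.92 / (28.7 - 15.97) = 26.92 / 12.73 = 2.115 g/cm^3

2.115


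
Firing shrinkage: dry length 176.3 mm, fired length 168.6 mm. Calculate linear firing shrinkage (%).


FS = (176.3 - 168.6) / 176.3 * 100 = 4.37%

4.37


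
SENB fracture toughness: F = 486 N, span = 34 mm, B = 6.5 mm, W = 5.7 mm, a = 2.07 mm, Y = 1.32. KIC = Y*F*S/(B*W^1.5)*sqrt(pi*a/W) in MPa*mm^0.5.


KIC = 1.32*486*34/(6.5*5.7^1.5)*sqrt(pi*2.07/5.7) = 263.38

263.38


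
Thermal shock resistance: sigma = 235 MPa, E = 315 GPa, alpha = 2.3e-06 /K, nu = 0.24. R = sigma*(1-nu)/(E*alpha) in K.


R = 235*(1-0.24)/(315*1000*2.3e-06) = 247 K

247


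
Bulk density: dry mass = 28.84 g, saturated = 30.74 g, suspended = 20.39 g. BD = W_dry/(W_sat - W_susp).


BD = 28.84 / (30.74 - 20.39) = 28.84 / 10.35 = 2.786 g/cm^3

2.786


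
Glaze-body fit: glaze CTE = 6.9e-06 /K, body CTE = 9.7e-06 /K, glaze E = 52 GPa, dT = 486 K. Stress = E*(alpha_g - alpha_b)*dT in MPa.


Stress = 52*1000*(6.9e-06 - 9.7e-06)*486 = -70.8 MPa

-70.8


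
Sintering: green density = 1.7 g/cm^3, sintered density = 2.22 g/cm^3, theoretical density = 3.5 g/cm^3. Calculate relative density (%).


Relative = 2.22 / 3.5 * 100 = 63.4%

63.4


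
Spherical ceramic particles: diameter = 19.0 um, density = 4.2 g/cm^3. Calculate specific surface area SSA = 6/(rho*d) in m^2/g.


SSA = 6 / (4.2 * 19.0) = 0.075 m^2/g

0.075


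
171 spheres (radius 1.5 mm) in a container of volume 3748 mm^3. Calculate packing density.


V_sphere = 4/3*pi*1.5^3 = 14.1372 mm^3
Total V = 171*14.1372 = 2417.4612 mm^3
PD = 2417.4612 / 3748 = 0.645

0.645


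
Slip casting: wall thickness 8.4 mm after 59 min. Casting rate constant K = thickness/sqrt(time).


K = 8.4 / sqrt(59) = 8.4 / 7.6811 = 1.094 mm/min^0.5

1.094


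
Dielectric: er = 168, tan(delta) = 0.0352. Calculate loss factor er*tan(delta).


Loss = 168 * 0.0352 = 5.914

5.914


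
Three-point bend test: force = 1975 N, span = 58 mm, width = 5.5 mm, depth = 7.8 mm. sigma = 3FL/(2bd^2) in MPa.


sigma = 3*1975*58/(2*5.5*7.8^2) = 513.5 MPa

513.5


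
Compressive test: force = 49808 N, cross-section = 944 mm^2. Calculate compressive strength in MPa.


CS = 49808 / 944 = 52.8 MPa

52.8


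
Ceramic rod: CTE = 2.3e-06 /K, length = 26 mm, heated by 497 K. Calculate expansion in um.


dL = 2.3e-06 * 26 * 497 * 1000 = 29.721 um

29.721


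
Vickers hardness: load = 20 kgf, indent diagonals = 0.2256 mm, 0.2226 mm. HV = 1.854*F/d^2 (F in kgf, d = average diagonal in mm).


d_avg = (0.2256+0.2226)/2 = 0.2241 mm
HV = 1.854*20/0.2241^2 = 738

738


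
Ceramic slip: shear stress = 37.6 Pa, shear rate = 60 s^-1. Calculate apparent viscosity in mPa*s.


eta = tau/gamma * 1000 = 37.6/60 * 1000 = 626.7 mPa*s

626.7


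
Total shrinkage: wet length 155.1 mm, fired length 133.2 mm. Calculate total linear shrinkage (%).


TS = (155.1 - 133.2) / 155.1 * 100 = 14.12%

14.12


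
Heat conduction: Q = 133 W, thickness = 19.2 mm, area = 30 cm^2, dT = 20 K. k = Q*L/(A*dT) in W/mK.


k = 133*19.2/1000/(30/10000*20) = 42.56 W/mK

42.56


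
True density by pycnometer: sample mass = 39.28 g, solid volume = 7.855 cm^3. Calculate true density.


TD = 39.28 / 7.855 = 5.001 g/cm^3

5.001


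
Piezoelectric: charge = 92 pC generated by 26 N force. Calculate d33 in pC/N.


d33 = 92 / 26 = 3.5 pC/N

3.5


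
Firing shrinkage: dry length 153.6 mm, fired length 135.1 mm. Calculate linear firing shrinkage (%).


FS = (153.6 - 135.1) / 153.6 * 100 = 12.04%

12.04


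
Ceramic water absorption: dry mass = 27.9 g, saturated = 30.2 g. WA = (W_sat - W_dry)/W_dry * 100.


WA = (30.2 - 27.9) / 27.9 * 100 = 8.24%

8.24


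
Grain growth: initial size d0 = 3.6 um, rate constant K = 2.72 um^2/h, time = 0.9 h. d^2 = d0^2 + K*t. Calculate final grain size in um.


d^2 = 3.6^2 + 2.72*0.9 = 15.408
d = sqrt(15.408) = 3.93 um

3.93


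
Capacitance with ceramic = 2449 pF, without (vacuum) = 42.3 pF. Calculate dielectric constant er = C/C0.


er = 2449 / 42.3 = 57.9

57.9


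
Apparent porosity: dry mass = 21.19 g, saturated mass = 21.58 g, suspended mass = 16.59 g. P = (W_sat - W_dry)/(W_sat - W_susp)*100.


P = (21.58 - 21.19) / (21.58 - 16.59) * 100 = 0.39 / 4.99 * 100 = 7.8%

7.8


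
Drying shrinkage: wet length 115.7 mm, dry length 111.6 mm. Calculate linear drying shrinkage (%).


DS = (115.7 - 111.6) / 115.7 * 100 = 3.54%

3.54


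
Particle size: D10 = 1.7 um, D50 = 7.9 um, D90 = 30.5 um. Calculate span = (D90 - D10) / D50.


Span = (30.5 - 1.7) / 7.9 = 28.8 / 7.9 = 3.646

3.646


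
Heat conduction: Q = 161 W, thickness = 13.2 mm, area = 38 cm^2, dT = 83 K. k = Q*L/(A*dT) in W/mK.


k = 161*13.2/1000/(38/10000*83) = 6.74 W/mK

6.74


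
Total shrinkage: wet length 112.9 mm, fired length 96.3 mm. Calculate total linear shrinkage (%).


TS = (112.9 - 96.3) / 112.9 * 100 = 14.7%

14.7


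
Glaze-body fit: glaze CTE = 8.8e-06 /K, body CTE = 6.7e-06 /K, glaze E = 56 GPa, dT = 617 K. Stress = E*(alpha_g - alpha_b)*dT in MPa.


Stress = 56*1000*(8.8e-06 - 6.7e-06)*617 = 72.6 MPa

72.6


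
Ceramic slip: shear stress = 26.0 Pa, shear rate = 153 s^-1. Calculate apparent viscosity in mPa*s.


eta = tau/gamma * 1000 = 26.0/153 * 1000 = 169.9 mPa*s

169.9


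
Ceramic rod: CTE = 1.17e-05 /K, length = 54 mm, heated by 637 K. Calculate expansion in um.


dL = 1.17e-05 * 54 * 637 * 1000 = 402.457 um

402.457


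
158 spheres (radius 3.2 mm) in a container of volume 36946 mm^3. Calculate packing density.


V_sphere = 4/3*pi*3.2^3 = 137.2583 mm^3
Total V = 158*137.2583 = 21686.8114 mm^3
PD = 21686.8114 / 36946 = 0.587

0.587


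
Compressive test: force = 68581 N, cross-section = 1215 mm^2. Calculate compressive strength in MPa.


CS = 68581 / 1215 = 56.4 MPa

56.4


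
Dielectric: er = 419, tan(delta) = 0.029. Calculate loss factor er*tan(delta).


Loss = 419 * 0.029 = 12.151

12.151


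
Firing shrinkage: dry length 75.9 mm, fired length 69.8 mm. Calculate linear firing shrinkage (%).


FS = (75.9 - 69.8) / 75.9 * 100 = 8.04%

8.04


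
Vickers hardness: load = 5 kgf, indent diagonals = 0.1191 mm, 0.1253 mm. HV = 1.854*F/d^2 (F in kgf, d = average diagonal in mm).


d_avg = (0.1191+0.1253)/2 = 0.1222 mm
HV = 1.854*5/0.1222^2 = 621

621


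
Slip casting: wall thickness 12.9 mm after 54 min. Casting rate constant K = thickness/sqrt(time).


K = 12.9 / sqrt(54) = 12.9 / 7.3485 = 1.755 mm/min^0.5

1.755


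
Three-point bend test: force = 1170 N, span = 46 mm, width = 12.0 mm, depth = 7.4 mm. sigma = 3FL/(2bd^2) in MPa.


sigma = 3*1170*46/(2*12.0*7.4^2) = 122.9 MPa

122.9


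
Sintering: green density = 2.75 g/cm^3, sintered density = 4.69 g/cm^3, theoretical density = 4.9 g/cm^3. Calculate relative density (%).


Relative = 4.69 / 4.9 * 100 = 95.7%

95.7


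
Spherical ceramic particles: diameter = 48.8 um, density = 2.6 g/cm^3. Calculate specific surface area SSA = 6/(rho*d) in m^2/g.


SSA = 6 / (2.6 * 48.8) = 0.047 m^2/g

0.047


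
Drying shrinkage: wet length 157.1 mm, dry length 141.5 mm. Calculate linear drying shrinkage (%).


DS = (157.1 - 141.5) / 157.1 * 100 = 9.93%

9.93


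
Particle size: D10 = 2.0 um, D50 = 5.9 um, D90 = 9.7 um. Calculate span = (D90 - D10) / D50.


Span = (9.7 - 2.0) / 5.9 = 7.7 / 5.9 = 1.305

1.305


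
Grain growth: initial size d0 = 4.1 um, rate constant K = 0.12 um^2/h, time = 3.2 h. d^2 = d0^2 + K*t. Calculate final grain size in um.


d^2 = 4.1^2 + 0.12*3.2 = 17.194
d = sqrt(17.194) = 4.15 um

4.15


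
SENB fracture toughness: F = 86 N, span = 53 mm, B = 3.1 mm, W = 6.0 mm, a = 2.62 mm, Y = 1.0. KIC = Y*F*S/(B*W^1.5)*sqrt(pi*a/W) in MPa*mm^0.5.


KIC = 1.0*86*53/(3.1*6.0^1.5)*sqrt(pi*2.62/6.0) = 117.18

117.18


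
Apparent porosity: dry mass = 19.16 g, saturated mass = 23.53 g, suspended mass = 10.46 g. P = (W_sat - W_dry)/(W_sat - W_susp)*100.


P = (23.53 - 19.16) / (23.53 - 10.46) * 100 = 4.37 / 13.07 * 100 = 33.4%

33.4


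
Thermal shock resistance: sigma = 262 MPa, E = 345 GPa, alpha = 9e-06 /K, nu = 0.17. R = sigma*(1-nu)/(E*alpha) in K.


R = 262*(1-0.17)/(345*1000*9e-06) = 70 K

70


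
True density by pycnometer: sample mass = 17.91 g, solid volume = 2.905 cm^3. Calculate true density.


TD = 17.91 / 2.905 = 6.165 g/cm^3

6.165


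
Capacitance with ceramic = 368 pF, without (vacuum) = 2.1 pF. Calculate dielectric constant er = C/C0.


er = 368 / 2.1 = 175.24

175.24


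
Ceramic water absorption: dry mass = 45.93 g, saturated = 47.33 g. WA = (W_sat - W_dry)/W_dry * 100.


WA = (47.33 - 45.93) / 45.93 * 100 = 3.05%

3.05


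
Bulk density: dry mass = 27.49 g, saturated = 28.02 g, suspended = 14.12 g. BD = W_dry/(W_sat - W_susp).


BD = 27.49 / (28.02 - 14.12) = 27.49 / 13.9 = 1.978 g/cm^3

1.978


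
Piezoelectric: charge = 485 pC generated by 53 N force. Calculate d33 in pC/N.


d33 = 485 / 53 = 9.2 pC/N

9.2


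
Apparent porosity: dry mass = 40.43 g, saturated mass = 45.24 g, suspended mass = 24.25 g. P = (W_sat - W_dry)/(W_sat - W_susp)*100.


P = (45.24 - 40.43) / (45.24 - 24.25) * 100 = 4.81 / 20.99 * 100 = 22.9%

22.9


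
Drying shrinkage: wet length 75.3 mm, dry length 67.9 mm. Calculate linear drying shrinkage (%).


DS = (75.3 - 67.9) / 75.3 * 100 = 9.83%

9.83


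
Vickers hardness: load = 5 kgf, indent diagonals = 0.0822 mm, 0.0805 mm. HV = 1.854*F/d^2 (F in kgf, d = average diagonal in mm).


d_avg = (0.0822+0.0805)/2 = 0.08135 mm
HV = 1.854*5/0.08135^2 = 1401

1401


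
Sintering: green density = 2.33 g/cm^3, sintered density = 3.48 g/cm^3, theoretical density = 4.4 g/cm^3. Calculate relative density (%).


Relative = 3.48 / 4.4 * 100 = 79.1%

79.1


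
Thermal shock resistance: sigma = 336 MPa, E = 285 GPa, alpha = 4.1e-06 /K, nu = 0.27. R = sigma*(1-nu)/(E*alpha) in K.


R = 336*(1-0.27)/(285*1000*4.1e-06) = 210 K

210


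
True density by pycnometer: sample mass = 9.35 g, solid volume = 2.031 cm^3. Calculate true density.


TD = 9.35 / 2.031 = 4.604 g/cm^3

4.604


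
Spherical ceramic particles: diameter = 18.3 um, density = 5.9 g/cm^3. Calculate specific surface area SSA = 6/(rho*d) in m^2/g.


SSA = 6 / (5.9 * 18.3) = 0.056 m^2/g

0.056


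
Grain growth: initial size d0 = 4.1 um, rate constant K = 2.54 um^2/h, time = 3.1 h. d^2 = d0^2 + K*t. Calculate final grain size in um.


d^2 = 4.1^2 + 2.54*3.1 = 24.684
d = sqrt(24.684) = 4.97 um

4.97


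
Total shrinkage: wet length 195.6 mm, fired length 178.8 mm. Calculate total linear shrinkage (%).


TS = (195.6 - 178.8) / 195.6 * 100 = 8.59%

8.59


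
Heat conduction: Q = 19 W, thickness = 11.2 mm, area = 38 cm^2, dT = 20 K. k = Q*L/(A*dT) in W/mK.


k = 19*11.2/1000/(38/10000*20) = 2.8 W/mK

2.8


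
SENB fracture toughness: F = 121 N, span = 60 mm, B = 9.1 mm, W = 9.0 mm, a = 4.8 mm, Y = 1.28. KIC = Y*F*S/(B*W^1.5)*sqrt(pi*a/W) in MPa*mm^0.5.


KIC = 1.28*121*60/(9.1*9.0^1.5)*sqrt(pi*4.8/9.0) = 48.96

48.96


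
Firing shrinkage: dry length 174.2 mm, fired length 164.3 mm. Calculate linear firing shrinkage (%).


FS = (174.2 - 164.3) / 174.2 * 100 = 5.68%

5.68


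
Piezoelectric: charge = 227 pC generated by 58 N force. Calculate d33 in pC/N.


d33 = 227 / 58 = 3.9 pC/N

3.9


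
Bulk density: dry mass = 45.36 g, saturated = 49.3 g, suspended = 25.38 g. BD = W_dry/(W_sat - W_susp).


BD = 45.36 / (49.3 - 25.38) = 45.36 / 23.92 = 1.896 g/cm^3

1.896


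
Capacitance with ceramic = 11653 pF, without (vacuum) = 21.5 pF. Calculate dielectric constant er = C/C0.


er = 11653 / 21.5 = 542.0

542.0


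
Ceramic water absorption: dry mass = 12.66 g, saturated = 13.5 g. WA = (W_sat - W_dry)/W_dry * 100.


WA = (13.5 - 12.66) / 12.66 * 100 = 6.64%

6.64


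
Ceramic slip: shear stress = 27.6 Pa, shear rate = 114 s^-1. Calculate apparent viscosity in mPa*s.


eta = tau/gamma * 1000 = 27.6/114 * 1000 = 242.1 mPa*s

242.1


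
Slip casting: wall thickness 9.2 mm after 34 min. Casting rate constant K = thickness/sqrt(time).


K = 9.2 / sqrt(34) = 9.2 / 5.831 = 1.578 mm/min^0.5

1.578


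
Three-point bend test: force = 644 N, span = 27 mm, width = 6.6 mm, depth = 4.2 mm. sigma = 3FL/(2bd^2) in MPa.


sigma = 3*644*27/(2*6.6*4.2^2) = 224.0 MPa

224.0


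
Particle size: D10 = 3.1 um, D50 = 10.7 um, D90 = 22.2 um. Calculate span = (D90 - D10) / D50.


Span = (22.2 - 3.1) / 10.7 = 19.1 / 10.7 = 1.785

1.785


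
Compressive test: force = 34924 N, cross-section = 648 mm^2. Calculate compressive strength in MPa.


CS = 34924 / 648 = 53.9 MPa

53.9


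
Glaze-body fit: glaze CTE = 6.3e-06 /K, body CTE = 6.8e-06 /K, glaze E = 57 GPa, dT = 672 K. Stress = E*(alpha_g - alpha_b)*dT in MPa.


Stress = 57*1000*(6.3e-06 - 6.8e-06)*672 = -19.2 MPa

-19.2


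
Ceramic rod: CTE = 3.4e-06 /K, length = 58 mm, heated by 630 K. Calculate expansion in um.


dL = 3.4e-06 * 58 * 630 * 1000 = 124.236 um

124.236


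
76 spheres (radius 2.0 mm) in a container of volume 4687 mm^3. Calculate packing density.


V_sphere = 4/3*pi*2.0^3 = 33.5103 mm^3
Total V = 76*33.5103 = 2546.7828 mm^3
PD = 2546.7828 / 4687 = 0.543

0.543


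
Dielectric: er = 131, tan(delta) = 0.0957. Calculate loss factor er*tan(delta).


Loss = 131 * 0.0957 = 12.537

12.537


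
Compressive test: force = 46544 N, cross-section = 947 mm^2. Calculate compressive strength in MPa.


CS = 46544 / 947 = 49.1 MPa

49.1


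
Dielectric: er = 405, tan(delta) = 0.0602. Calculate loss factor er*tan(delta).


Loss = 405 * 0.0602 = 24.381

24.381


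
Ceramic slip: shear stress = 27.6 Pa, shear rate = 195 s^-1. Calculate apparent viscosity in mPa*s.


eta = tau/gamma * 1000 = 27.6/195 * 1000 = 141.5 mPa*s

141.5


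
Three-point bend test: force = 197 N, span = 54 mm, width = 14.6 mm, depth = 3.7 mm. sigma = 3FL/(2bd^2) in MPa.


sigma = 3*197*54/(2*14.6*3.7^2) = 79.8 MPa

79.8


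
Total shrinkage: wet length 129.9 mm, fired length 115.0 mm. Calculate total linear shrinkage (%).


TS = (129.9 - 115.0) / 129.9 * 100 = 11.47%

11.47


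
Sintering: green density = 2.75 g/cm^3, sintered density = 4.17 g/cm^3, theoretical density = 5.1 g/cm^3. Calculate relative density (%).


Relative = 4.17 / 5.1 * 100 = 81.8%

81.8


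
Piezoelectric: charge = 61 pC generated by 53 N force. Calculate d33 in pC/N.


d33 = 61 / 53 = 1.2 pC/N

1.2


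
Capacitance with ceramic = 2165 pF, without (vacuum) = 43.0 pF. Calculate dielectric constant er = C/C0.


er = 2165 / 43.0 = 50.35

50.35


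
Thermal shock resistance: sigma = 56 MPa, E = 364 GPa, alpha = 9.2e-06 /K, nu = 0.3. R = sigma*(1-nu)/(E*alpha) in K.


R = 56*(1-0.3)/(364*1000*9.2e-06) = 12 K

12


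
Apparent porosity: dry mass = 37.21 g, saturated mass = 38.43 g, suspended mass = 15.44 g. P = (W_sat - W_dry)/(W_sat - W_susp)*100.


P = (38.43 - 37.21) / (38.43 - 15.44) * 100 = 1.22 / 22.99 * 100 = 5.3%

5.3


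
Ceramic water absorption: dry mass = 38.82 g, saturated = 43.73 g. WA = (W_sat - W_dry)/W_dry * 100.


WA = (43.73 - 38.82) / 38.82 * 100 = 12.65%

12.65


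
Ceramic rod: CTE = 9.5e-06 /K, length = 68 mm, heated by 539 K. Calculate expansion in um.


dL = 9.5e-06 * 68 * 539 * 1000 = 348.194 um

348.194


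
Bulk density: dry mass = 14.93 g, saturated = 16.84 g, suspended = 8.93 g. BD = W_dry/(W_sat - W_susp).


BD = 14.93 / (16.84 - 8.93) = 14.93 / 7.91 = 1.887 g/cm^3

1.887


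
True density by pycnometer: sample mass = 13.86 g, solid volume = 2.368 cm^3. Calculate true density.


TD = 13.86 / 2.368 = 5.853 g/cm^3

5.853


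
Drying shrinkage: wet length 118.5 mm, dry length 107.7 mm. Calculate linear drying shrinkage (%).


DS = (118.5 - 107.7) / 118.5 * 100 = 9.11%

9.11


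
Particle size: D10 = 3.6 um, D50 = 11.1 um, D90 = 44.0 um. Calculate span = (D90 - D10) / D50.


Span = (44.0 - 3.6) / 11.1 = 40.4 / 11.1 = 3.64

3.64


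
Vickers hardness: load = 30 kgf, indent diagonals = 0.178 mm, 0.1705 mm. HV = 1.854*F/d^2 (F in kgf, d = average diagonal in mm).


d_avg = (0.178+0.1705)/2 = 0.17425 mm
HV = 1.854*30/0.17425^2 = 1832

1832


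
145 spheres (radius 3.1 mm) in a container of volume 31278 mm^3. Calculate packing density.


V_sphere = 4/3*pi*3.1^3 = 124.7882 mm^3
Total V = 145*124.7882 = 18094.289 mm^3
PD = 18094.289 / 31278 = 0.578

0.578


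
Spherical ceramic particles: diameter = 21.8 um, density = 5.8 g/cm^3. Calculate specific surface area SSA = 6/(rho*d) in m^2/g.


SSA = 6 / (5.8 * 21.8) = 0.047 m^2/g

0.047


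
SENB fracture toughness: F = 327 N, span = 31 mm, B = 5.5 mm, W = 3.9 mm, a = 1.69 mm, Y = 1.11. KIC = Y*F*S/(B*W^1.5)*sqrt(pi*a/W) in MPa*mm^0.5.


KIC = 1.11*327*31/(5.5*3.9^1.5)*sqrt(pi*1.69/3.9) = 309.93

309.93


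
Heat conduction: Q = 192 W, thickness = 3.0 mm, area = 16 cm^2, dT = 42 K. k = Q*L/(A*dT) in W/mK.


k = 192*3.0/1000/(16/10000*42) = 8.57 W/mK

8.57


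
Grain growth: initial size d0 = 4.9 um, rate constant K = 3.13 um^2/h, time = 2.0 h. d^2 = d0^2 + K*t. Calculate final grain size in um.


d^2 = 4.9^2 + 3.13*2.0 = 30.27
d = sqrt(30.27) = 5.5 um

5.5


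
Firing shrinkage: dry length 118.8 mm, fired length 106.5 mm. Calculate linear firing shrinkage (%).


FS = (118.8 - 106.5) / 118.8 * 100 = 10.35%

10.35


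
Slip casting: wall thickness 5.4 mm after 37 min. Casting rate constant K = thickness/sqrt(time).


K = 5.4 / sqrt(37) = 5.4 / 6.0828 = 0.888 mm/min^0.5

0.888


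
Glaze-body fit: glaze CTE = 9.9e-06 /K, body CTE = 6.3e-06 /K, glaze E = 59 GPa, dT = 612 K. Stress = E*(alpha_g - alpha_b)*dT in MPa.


Stress = 59*1000*(9.9e-06 - 6.3e-06)*612 = 130.0 MPa

130.0


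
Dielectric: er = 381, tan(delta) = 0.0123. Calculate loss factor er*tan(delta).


Loss = 381 * 0.0123 = 4.686

4.686


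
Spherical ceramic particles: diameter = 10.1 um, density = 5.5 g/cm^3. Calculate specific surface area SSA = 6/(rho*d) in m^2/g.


SSA = 6 / (5.5 * 10.1) = 0.108 m^2/g

0.108


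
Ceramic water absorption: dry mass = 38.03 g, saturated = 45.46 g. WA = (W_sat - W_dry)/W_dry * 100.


WA = (45.46 - 38.03) / 38.03 * 100 = 19.54%

19.54


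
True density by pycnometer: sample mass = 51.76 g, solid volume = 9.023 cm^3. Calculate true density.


TD = 51.76 / 9.023 = 5.736 g/cm^3

5.736


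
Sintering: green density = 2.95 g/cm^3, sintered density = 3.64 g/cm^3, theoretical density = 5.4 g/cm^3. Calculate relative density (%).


Relative = 3.64 / 5.4 * 100 = 67.4%

67.4


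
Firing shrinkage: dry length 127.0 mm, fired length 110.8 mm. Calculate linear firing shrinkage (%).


FS = (127.0 - 110.8) / 127.0 * 100 = 12.76%

12.76


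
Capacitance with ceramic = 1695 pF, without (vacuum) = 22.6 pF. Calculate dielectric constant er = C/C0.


er = 1695 / 22.6 = 75.0

75.0


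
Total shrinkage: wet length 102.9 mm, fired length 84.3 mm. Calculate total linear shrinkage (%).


TS = (102.9 - 84.3) / 102.9 * 100 = 18.08%

18.08


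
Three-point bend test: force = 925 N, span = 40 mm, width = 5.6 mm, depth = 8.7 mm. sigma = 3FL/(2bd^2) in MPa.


sigma = 3*925*40/(2*5.6*8.7^2) = 130.9 MPa

130.9


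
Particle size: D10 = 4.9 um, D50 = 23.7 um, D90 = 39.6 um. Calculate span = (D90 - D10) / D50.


Span = (39.6 - 4.9) / 23.7 = 34.7 / 23.7 = 1.464

1.464


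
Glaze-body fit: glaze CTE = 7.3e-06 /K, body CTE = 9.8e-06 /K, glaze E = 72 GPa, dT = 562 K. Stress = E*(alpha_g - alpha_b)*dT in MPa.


Stress = 72*1000*(7.3e-06 - 9.8e-06)*562 = -101.2 MPa

-101.2


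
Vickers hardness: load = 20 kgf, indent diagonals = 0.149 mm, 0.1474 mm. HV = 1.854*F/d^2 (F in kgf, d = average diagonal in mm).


d_avg = (0.149+0.1474)/2 = 0.1482 mm
HV = 1.854*20/0.1482^2 = 1688

1688


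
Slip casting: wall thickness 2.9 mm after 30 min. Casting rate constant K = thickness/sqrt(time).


K = 2.9 / sqrt(30) = 2.9 / 5.4772 = 0.529 mm/min^0.5

0.529


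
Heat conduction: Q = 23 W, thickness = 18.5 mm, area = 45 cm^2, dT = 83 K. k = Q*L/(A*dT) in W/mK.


k = 23*18.5/1000/(45/10000*83) = 1.14 W/mK

1.14


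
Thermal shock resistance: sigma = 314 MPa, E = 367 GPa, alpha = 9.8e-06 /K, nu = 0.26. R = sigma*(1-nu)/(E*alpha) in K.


R = 314*(1-0.26)/(367*1000*9.8e-06) = 65 K

65


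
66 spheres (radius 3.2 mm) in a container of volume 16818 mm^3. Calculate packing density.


V_sphere = 4/3*pi*3.2^3 = 137.2583 mm^3
Total V = 66*137.2583 = 9059.0478 mm^3
PD = 9059.0478 / 16818 = 0.539

0.539


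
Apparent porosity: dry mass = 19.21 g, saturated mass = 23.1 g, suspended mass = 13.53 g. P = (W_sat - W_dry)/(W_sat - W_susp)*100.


P = (23.1 - 19.21) / (23.1 - 13.53) * 100 = 3.89 / 9.57 * 100 = 40.6%

40.6


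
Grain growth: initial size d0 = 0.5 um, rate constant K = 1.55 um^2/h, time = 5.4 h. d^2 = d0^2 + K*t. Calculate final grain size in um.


d^2 = 0.5^2 + 1.55*5.4 = 8.62
d = sqrt(8.62) = 2.94 um

2.94


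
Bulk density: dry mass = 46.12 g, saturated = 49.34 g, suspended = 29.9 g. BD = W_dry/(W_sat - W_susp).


BD = 46.12 / (49.34 - 29.9) = 46.12 / 19.44 = 2.372 g/cm^3

2.372


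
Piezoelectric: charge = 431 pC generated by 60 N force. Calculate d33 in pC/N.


d33 = 431 / 60 = 7.2 pC/N

7.2


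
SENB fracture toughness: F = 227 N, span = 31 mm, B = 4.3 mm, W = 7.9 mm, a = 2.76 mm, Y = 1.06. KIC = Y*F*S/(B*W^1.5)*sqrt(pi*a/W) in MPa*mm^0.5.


KIC = 1.06*227*31/(4.3*7.9^1.5)*sqrt(pi*2.76/7.9) = 81.85

81.85


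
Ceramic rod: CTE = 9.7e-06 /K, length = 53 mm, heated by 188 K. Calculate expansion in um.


dL = 9.7e-06 * 53 * 188 * 1000 = 96.651 um

96.651


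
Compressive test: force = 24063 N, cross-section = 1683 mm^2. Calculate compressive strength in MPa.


CS = 24063 / 1683 = 14.3 MPa

14.3


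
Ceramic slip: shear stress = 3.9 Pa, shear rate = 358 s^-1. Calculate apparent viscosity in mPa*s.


eta = tau/gamma * 1000 = 3.9/358 * 1000 = 10.9 mPa*s

10.9


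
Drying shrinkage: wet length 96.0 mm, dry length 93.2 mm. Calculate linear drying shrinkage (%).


DS = (96.0 - 93.2) / 96.0 * 100 = 2.92%

2.92


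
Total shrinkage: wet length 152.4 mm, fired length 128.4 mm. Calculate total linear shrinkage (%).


TS = (152.4 - 128.4) / 152.4 * 100 = 15.75%

15.75


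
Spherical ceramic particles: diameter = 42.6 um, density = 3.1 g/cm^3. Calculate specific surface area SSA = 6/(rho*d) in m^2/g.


SSA = 6 / (3.1 * 42.6) = 0.045 m^2/g

0.045


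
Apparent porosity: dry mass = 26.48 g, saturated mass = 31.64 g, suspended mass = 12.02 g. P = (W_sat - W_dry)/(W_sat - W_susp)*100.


P = (31.64 - 26.48) / (31.64 - 12.02) * 100 = 5.16 / 19.62 * 100 = 26.3%

26.3


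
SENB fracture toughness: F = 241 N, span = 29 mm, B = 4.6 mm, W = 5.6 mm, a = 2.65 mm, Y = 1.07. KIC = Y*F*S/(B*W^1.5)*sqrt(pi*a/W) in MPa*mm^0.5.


KIC = 1.07*241*29/(4.6*5.6^1.5)*sqrt(pi*2.65/5.6) = 149.58

149.58


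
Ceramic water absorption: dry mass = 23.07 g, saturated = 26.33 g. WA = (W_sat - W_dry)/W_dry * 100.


WA = (26.33 - 23.07) / 23.07 * 100 = 14.13%

14.13


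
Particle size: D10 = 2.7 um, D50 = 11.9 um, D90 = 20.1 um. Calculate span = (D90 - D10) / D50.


Span = (20.1 - 2.7) / 11.9 = 17.4 / 11.9 = 1.462

1.462


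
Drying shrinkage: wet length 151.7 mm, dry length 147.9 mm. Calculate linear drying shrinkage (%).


DS = (151.7 - 147.9) / 151.7 * 100 = 2.5%

2.5


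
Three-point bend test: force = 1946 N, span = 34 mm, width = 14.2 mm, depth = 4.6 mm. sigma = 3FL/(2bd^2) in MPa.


sigma = 3*1946*34/(2*14.2*4.6^2) = 330.3 MPa

330.3


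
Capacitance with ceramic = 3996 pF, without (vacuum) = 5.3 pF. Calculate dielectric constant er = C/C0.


er = 3996 / 5.3 = 753.96

753.96


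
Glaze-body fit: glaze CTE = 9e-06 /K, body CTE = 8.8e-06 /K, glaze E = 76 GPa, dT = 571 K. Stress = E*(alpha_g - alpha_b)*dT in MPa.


Stress = 76*1000*(9e-06 - 8.8e-06)*571 = 8.7 MPa

8.7


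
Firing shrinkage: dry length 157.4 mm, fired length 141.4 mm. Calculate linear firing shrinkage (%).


FS = (157.4 - 141.4) / 157.4 * 100 = 10.17%

10.17


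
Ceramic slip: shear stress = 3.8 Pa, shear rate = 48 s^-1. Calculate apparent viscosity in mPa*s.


eta = tau/gamma * 1000 = 3.8/48 * 1000 = 79.2 mPa*s

79.2


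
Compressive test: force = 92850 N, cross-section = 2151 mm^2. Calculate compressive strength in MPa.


CS = 92850 / 2151 = 43.2 MPa

43.2


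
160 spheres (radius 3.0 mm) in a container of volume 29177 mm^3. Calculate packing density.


V_sphere = 4/3*pi*3.0^3 = 113.0973 mm^3
Total V = 160*113.0973 = 18095.568 mm^3
PD = 18095.568 / 29177 = 0.62

0.62


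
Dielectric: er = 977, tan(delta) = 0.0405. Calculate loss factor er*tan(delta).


Loss = 977 * 0.0405 = 39.569

39.569


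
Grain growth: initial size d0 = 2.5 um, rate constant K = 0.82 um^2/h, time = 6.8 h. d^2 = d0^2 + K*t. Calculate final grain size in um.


d^2 = 2.5^2 + 0.82*6.8 = 11.826
d = sqrt(11.826) = 3.44 um

3.44


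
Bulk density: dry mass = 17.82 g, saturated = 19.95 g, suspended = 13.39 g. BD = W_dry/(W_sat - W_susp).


BD = 17.82 / (19.95 - 13.39) = 17.82 / 6.56 = 2.716 g/cm^3

2.716


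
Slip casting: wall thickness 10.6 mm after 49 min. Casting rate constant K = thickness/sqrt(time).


K = 10.6 / sqrt(49) = 10.6 / 7.0 = 1.514 mm/min^0.5

1.514


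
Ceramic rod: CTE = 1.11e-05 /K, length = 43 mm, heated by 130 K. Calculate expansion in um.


dL = 1.11e-05 * 43 * 130 * 1000 = 62.049 um

62.049


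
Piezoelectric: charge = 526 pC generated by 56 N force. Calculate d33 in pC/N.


d33 = 526 / 56 = 9.4 pC/N

9.4


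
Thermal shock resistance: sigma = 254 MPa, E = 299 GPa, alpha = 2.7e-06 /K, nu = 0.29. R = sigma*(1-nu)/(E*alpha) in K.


R = 254*(1-0.29)/(299*1000*2.7e-06) = 223 K

223


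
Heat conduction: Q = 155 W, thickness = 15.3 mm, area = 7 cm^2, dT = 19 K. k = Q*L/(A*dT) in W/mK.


k = 155*15.3/1000/(7/10000*19) = 178.31 W/mK

178.31


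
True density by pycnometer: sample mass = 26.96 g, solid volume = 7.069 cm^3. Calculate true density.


TD = 26.96 / 7.069 = 3.814 g/cm^3

3.814


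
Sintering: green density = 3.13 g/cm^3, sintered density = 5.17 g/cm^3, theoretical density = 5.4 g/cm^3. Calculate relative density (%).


Relative = 5.17 / 5.4 * 100 = 95.7%

95.7


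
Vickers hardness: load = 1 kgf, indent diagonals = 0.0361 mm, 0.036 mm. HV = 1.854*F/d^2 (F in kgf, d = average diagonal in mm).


d_avg = (0.0361+0.036)/2 = 0.03605 mm
HV = 1.854*1/0.03605^2 = 1427

1427


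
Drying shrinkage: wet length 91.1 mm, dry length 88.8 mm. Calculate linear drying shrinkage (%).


DS = (91.1 - 88.8) / 91.1 * 100 = 2.52%

2.52


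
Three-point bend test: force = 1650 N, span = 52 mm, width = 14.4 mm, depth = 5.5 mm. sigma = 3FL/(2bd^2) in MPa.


sigma = 3*1650*52/(2*14.4*5.5^2) = 295.5 MPa

295.5


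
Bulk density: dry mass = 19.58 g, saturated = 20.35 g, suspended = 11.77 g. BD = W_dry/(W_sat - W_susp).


BD = 19.58 / (20.35 - 11.77) = 19.58 / 8.58 = 2.282 g/cm^3

2.282


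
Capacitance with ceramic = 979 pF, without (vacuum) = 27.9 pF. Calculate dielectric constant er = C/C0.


er = 979 / 27.9 = 35.09

35.09


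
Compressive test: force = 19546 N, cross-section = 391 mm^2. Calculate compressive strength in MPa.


CS = 19546 / 391 = 50.0 MPa

50.0


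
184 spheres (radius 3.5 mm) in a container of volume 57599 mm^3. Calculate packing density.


V_sphere = 4/3*pi*3.5^3 = 179.5944 mm^3
Total V = 184*179.5944 = 33045.3696 mm^3
PD = 33045.3696 / 57599 = 0.574

0.574


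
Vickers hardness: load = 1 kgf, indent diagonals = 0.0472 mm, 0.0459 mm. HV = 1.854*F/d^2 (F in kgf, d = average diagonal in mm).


d_avg = (0.0472+0.0459)/2 = 0.04655 mm
HV = 1.854*1/0.04655^2 = 856

856


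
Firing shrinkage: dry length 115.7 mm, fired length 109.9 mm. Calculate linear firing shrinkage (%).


FS = (115.7 - 109.9) / 115.7 * 100 = 5.01%

5.01


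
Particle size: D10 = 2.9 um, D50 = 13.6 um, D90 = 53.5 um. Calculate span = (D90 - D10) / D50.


Span = (53.5 - 2.9) / 13.6 = 50.6 / 13.6 = 3.721

3.721


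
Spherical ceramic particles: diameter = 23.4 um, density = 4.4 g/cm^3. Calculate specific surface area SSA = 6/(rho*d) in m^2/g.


SSA = 6 / (4.4 * 23.4) = 0.058 m^2/g

0.058


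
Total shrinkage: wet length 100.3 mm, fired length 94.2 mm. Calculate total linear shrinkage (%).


TS = (100.3 - 94.2) / 100.3 * 100 = 6.08%

6.08


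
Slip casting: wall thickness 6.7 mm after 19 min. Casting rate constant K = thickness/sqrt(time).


K = 6.7 / sqrt(19) = 6.7 / 4.3589 = 1.537 mm/min^0.5

1.537


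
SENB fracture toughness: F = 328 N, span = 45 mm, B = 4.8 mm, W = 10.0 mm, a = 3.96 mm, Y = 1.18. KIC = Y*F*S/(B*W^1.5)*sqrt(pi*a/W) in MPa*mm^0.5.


KIC = 1.18*328*45/(4.8*10.0^1.5)*sqrt(pi*3.96/10.0) = 127.98

127.98


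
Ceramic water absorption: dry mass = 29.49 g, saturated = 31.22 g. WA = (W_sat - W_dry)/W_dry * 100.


WA = (31.22 - 29.49) / 29.49 * 100 = 5.87%

5.87


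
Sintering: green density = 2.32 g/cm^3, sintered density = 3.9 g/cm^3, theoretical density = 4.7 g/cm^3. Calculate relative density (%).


Relative = 3.9 / 4.7 * 100 = 83.0%

83.0


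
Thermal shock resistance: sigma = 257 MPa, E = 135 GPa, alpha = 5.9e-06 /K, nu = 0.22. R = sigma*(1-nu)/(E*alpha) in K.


R = 257*(1-0.22)/(135*1000*5.9e-06) = 252 K

252


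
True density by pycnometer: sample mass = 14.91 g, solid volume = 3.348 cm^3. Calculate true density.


TD = 14.91 / 3.348 = 4.453 g/cm^3

4.453


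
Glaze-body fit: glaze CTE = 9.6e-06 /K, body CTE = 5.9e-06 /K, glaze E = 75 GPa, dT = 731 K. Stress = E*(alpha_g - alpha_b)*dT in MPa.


Stress = 75*1000*(9.6e-06 - 5.9e-06)*731 = 202.9 MPa

202.9


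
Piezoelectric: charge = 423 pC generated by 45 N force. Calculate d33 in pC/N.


d33 = 423 / 45 = 9.4 pC/N

9.4


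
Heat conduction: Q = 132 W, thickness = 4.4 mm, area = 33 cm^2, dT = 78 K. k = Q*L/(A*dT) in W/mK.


k = 132*4.4/1000/(33/10000*78) = 2.26 W/mK

2.26


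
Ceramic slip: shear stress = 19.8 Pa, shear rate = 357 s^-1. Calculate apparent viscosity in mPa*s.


eta = tau/gamma * 1000 = 19.8/357 * 1000 = 55.5 mPa*s

55.5


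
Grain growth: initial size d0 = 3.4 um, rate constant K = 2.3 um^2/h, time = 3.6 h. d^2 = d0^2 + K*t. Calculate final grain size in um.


d^2 = 3.4^2 + 2.3*3.6 = 19.84
d = sqrt(19.84) = 4.45 um

4.45


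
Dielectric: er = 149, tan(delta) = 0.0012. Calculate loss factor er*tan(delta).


Loss = 149 * 0.0012 = 0.179

0.179


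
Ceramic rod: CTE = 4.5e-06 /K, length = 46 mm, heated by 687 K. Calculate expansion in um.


dL = 4.5e-06 * 46 * 687 * 1000 = 142.209 um

142.209


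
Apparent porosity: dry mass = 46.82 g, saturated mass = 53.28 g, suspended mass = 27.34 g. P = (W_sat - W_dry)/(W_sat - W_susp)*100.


P = (53.28 - 46.82) / (53.28 - 27.34) * 100 = 6.46 / 25.94 * 100 = 24.9%

24.9


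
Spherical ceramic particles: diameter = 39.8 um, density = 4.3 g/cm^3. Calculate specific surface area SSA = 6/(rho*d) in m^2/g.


SSA = 6 / (4.3 * 39.8) = 0.035 m^2/g

0.035


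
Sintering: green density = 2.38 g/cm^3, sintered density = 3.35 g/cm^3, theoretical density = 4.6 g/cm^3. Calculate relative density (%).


Relative = 3.35 / 4.6 * 100 = 72.8%

72.8


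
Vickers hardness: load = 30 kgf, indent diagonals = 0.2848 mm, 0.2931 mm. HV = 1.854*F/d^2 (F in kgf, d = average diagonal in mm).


d_avg = (0.2848+0.2931)/2 = 0.28895 mm
HV = 1.854*30/0.28895^2 = 666

666


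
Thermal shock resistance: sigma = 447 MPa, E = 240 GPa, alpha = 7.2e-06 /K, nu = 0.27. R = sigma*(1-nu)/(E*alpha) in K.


R = 447*(1-0.27)/(240*1000*7.2e-06) = 189 K

189


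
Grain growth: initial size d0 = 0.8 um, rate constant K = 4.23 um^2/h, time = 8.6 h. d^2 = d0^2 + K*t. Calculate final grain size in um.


d^2 = 0.8^2 + 4.23*8.6 = 37.018
d = sqrt(37.018) = 6.08 um

6.08


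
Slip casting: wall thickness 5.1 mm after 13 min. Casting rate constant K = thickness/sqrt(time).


K = 5.1 / sqrt(13) = 5.1 / 3.6056 = 1.414 mm/min^0.5

1.414


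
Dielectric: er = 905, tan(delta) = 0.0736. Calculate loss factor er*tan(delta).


Loss = 905 * 0.0736 = 66.608

66.608


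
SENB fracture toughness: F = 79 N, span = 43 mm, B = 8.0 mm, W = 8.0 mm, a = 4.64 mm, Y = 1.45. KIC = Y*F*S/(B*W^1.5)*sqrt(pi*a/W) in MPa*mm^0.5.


KIC = 1.45*79*43/(8.0*8.0^1.5)*sqrt(pi*4.64/8.0) = 36.73

36.73


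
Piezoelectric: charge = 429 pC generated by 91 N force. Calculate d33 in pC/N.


d33 = 429 / 91 = 4.7 pC/N

4.7


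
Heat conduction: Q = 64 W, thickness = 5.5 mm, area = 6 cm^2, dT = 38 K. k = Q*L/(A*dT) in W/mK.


k = 64*5.5/1000/(6/10000*38) = 15.44 W/mK

15.44


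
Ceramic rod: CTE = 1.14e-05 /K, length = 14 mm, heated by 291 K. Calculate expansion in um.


dL = 1.14e-05 * 14 * 291 * 1000 = 46.444 um

46.444


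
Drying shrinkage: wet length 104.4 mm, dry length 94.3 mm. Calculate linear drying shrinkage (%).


DS = (104.4 - 94.3) / 104.4 * 100 = 9.67%

9.67


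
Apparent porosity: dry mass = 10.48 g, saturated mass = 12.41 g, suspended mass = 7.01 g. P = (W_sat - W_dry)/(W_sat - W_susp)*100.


P = (12.41 - 10.48) / (12.41 - 7.01) * 100 = 1.93 / 5.4 * 100 = 35.7%

35.7


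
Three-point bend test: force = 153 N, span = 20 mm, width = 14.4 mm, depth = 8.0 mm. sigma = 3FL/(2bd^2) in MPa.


sigma = 3*153*20/(2*14.4*8.0^2) = 5.0 MPa

5.0


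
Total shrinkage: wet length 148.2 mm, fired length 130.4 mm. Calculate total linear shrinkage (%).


TS = (148.2 - 130.4) / 148.2 * 100 = 12.01%

12.01


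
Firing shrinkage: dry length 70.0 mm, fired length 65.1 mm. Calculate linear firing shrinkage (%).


FS = (70.0 - 65.1) / 70.0 * 100 = 7.0%

7.0


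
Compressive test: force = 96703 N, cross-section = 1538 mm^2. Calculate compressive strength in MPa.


CS = 96703 / 1538 = 62.9 MPa

62.9


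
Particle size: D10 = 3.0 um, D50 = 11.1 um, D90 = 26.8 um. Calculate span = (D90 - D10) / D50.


Span = (26.8 - 3.0) / 11.1 = 23.8 / 11.1 = 2.144

2.144


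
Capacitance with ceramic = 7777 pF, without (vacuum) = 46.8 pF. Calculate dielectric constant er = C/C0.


er = 7777 / 46.8 = 166.18

166.18


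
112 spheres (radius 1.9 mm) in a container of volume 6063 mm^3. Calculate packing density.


V_sphere = 4/3*pi*1.9^3 = 28.7309 mm^3
Total V = 112*28.7309 = 3217.8608 mm^3
PD = 3217.8608 / 6063 = 0.531

0.531


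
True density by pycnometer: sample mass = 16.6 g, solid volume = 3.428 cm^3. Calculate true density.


TD = 16.6 / 3.428 = 4.842 g/cm^3

4.842


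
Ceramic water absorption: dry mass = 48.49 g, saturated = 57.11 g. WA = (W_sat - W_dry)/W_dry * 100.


WA = (57.11 - 48.49) / 48.49 * 100 = 17.78%

17.78


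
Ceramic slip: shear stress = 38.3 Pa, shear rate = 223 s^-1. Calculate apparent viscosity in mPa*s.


eta = tau/gamma * 1000 = 38.3/223 * 1000 = 171.7 mPa*s

171.7


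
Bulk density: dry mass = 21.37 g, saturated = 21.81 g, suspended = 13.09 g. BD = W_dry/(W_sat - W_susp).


BD = 21.37 / (21.81 - 13.09) = 21.37 / 8.72 = 2.451 g/cm^3

2.451


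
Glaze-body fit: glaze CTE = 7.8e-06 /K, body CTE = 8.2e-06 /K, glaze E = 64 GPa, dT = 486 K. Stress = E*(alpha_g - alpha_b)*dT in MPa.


Stress = 64*1000*(7.8e-06 - 8.2e-06)*486 = -12.4 MPa

-12.4
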